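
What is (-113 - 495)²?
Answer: 369664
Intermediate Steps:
(-113 - 495)² = (-608)² = 369664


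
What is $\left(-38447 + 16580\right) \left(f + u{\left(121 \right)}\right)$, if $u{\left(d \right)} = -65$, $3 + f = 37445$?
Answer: $-817322859$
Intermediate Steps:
$f = 37442$ ($f = -3 + 37445 = 37442$)
$\left(-38447 + 16580\right) \left(f + u{\left(121 \right)}\right) = \left(-38447 + 16580\right) \left(37442 - 65\right) = \left(-21867\right) 37377 = -817322859$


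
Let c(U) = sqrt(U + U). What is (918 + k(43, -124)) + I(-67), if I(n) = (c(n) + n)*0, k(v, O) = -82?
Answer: 836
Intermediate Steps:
c(U) = sqrt(2)*sqrt(U) (c(U) = sqrt(2*U) = sqrt(2)*sqrt(U))
I(n) = 0 (I(n) = (sqrt(2)*sqrt(n) + n)*0 = (n + sqrt(2)*sqrt(n))*0 = 0)
(918 + k(43, -124)) + I(-67) = (918 - 82) + 0 = 836 + 0 = 836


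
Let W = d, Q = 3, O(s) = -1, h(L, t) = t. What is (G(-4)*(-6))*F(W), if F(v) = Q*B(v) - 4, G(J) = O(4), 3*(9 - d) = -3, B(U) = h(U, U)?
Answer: 156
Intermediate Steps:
B(U) = U
d = 10 (d = 9 - ⅓*(-3) = 9 + 1 = 10)
W = 10
G(J) = -1
F(v) = -4 + 3*v (F(v) = 3*v - 4 = -4 + 3*v)
(G(-4)*(-6))*F(W) = (-1*(-6))*(-4 + 3*10) = 6*(-4 + 30) = 6*26 = 156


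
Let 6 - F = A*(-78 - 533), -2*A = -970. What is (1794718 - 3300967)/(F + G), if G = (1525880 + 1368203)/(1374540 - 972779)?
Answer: -605152104489/119061150584 ≈ -5.0827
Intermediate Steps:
A = 485 (A = -½*(-970) = 485)
F = 296341 (F = 6 - 485*(-78 - 533) = 6 - 485*(-611) = 6 - 1*(-296335) = 6 + 296335 = 296341)
G = 2894083/401761 ≈ 7.2035
(1794718 - 3300967)/(F + G) = (1794718 - 3300967)/(296341 + 2894083/401761) = -1506249/119061150584/401761 = -1506249*401761/119061150584 = -605152104489/119061150584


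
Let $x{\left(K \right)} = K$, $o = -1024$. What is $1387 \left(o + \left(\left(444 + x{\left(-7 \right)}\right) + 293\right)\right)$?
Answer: $-407778$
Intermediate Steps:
$1387 \left(o + \left(\left(444 + x{\left(-7 \right)}\right) + 293\right)\right) = 1387 \left(-1024 + \left(\left(444 - 7\right) + 293\right)\right) = 1387 \left(-1024 + \left(437 + 293\right)\right) = 1387 \left(-1024 + 730\right) = 1387 \left(-294\right) = -407778$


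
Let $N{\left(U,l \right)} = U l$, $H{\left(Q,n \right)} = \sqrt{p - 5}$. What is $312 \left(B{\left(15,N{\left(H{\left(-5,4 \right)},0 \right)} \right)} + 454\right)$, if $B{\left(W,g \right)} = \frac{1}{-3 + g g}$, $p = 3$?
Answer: $141544$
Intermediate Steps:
$H{\left(Q,n \right)} = i \sqrt{2}$ ($H{\left(Q,n \right)} = \sqrt{3 - 5} = \sqrt{-2} = i \sqrt{2}$)
$B{\left(W,g \right)} = \frac{1}{-3 + g^{2}}$
$312 \left(B{\left(15,N{\left(H{\left(-5,4 \right)},0 \right)} \right)} + 454\right) = 312 \left(\frac{1}{-3 + \left(i \sqrt{2} \cdot 0\right)^{2}} + 454\right) = 312 \left(\frac{1}{-3 + 0^{2}} + 454\right) = 312 \left(\frac{1}{-3 + 0} + 454\right) = 312 \left(\frac{1}{-3} + 454\right) = 312 \left(- \frac{1}{3} + 454\right) = 312 \cdot \frac{1361}{3} = 141544$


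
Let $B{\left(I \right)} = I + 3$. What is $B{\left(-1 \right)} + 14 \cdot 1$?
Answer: $16$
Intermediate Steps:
$B{\left(I \right)} = 3 + I$
$B{\left(-1 \right)} + 14 \cdot 1 = \left(3 - 1\right) + 14 \cdot 1 = 2 + 14 = 16$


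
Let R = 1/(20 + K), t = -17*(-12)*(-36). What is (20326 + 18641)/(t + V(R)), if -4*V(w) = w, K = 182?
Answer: -31485336/5933953 ≈ -5.3060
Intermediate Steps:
t = -7344 (t = 204*(-36) = -7344)
R = 1/202 (R = 1/(20 + 182) = 1/202 ≈ 0.0049505)
V(w) = -w/4
(20326 + 18641)/(t + V(R)) = (20326 + 18641)/(-7344 - ¼*1/202) = 38967/(-7344 - 1/808) = 38967/(-5933953/808) = 38967*(-808/5933953) = -31485336/5933953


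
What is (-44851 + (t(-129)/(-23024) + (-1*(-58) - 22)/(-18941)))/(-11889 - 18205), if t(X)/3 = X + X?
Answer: 9779699454257/6561960346448 ≈ 1.4904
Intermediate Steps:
t(X) = 6*X (t(X) = 3*(X + X) = 3*(2*X) = 6*X)
(-44851 + (t(-129)/(-23024) + (-1*(-58) - 22)/(-18941)))/(-11889 - 18205) = (-44851 + ((6*(-129))/(-23024) + (-1*(-58) - 22)/(-18941)))/(-11889 - 18205) = (-44851 + (-774*(-1/23024) + (58 - 22)*(-1/18941)))/(-30094) = (-44851 + (387/11512 + 36*(-1/18941)))*(-1/30094) = (-44851 + (387/11512 - 36/18941))*(-1/30094) = (-44851 + 6915735/218048792)*(-1/30094) = -9779699454257/218048792*(-1/30094) = 9779699454257/6561960346448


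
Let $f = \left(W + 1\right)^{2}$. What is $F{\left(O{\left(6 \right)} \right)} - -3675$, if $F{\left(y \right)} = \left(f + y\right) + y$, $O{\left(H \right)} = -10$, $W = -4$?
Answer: $3664$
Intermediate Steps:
$f = 9$ ($f = \left(-4 + 1\right)^{2} = \left(-3\right)^{2} = 9$)
$F{\left(y \right)} = 9 + 2 y$ ($F{\left(y \right)} = \left(9 + y\right) + y = 9 + 2 y$)
$F{\left(O{\left(6 \right)} \right)} - -3675 = \left(9 + 2 \left(-10\right)\right) - -3675 = \left(9 - 20\right) + 3675 = -11 + 3675 = 3664$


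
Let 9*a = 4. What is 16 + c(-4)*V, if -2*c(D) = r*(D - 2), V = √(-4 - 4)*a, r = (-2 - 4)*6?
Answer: 16 - 96*I*√2 ≈ 16.0 - 135.76*I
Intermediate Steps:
a = 4/9 (a = (⅑)*4 = 4/9 ≈ 0.44444)
r = -36 (r = -6*6 = -36)
V = 8*I*√2/9 (V = √(-4 - 4)*(4/9) = √(-8)*(4/9) = (2*I*√2)*(4/9) = 8*I*√2/9 ≈ 1.2571*I)
c(D) = -36 + 18*D (c(D) = -(-18)*(D - 2) = -(-18)*(-2 + D) = -(72 - 36*D)/2 = -36 + 18*D)
16 + c(-4)*V = 16 + (-36 + 18*(-4))*(8*I*√2/9) = 16 + (-36 - 72)*(8*I*√2/9) = 16 - 96*I*√2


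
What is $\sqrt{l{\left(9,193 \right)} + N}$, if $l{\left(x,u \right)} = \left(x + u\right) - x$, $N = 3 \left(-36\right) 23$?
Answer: $i \sqrt{2291} \approx 47.864 i$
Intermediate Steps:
$N = -2484$ ($N = \left(-108\right) 23 = -2484$)
$l{\left(x,u \right)} = u$ ($l{\left(x,u \right)} = \left(u + x\right) - x = u$)
$\sqrt{l{\left(9,193 \right)} + N} = \sqrt{193 - 2484} = \sqrt{-2291} = i \sqrt{2291}$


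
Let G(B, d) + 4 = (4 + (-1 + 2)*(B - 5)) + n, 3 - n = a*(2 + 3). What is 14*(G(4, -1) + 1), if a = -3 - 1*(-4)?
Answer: -28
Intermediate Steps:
a = 1 (a = -3 + 4 = 1)
n = -2 (n = 3 - (2 + 3) = 3 - 5 = -2)
G(B, d) = -7 + B (G(B, d) = -4 + ((4 + (-1 + 2)*(B - 5)) - 2) = -4 + ((4 + 1*(-5 + B)) - 2) = -4 + ((4 + (-5 + B)) - 2) = -4 + ((-1 + B) - 2) = -4 + (-3 + B) = -7 + B)
14*(G(4, -1) + 1) = 14*((-7 + 4) + 1) = 14*(-3 + 1) = 14*(-2) = -28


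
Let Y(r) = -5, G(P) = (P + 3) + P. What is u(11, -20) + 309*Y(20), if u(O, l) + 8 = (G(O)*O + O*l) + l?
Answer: -1518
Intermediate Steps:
G(P) = 3 + 2*P (G(P) = (3 + P) + P = 3 + 2*P)
u(O, l) = -8 + l + O*l + O*(3 + 2*O) (u(O, l) = -8 + (((3 + 2*O)*O + O*l) + l) = -8 + ((O*(3 + 2*O) + O*l) + l) = -8 + ((O*l + O*(3 + 2*O)) + l) = -8 + (l + O*l + O*(3 + 2*O)) = -8 + l + O*l + O*(3 + 2*O))
u(11, -20) + 309*Y(20) = (-8 - 20 + 11*(-20) + 11*(3 + 2*11)) + 309*(-5) = (-8 - 20 - 220 + 11*(3 + 22)) - 1545 = (-8 - 20 - 220 + 11*25) - 1545 = (-8 - 20 - 220 + 275) - 1545 = 27 - 1545 = -1518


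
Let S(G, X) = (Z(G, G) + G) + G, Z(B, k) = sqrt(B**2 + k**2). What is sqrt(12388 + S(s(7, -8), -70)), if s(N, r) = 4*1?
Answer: 2*sqrt(3099 + sqrt(2)) ≈ 111.36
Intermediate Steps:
s(N, r) = 4
S(G, X) = 2*G + sqrt(2)*sqrt(G**2) (S(G, X) = (sqrt(G**2 + G**2) + G) + G = (sqrt(2*G**2) + G) + G = (sqrt(2)*sqrt(G**2) + G) + G = (G + sqrt(2)*sqrt(G**2)) + G = 2*G + sqrt(2)*sqrt(G**2))
sqrt(12388 + S(s(7, -8), -70)) = sqrt(12388 + (2*4 + sqrt(2)*sqrt(4**2))) = sqrt(12388 + (8 + sqrt(2)*sqrt(16))) = sqrt(12388 + (8 + sqrt(2)*4)) = sqrt(12388 + (8 + 4*sqrt(2))) = sqrt(12396 + 4*sqrt(2))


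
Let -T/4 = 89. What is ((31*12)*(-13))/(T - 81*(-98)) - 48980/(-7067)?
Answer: 168595174/26790997 ≈ 6.2930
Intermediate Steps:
T = -356 (T = -4*89 = -356)
((31*12)*(-13))/(T - 81*(-98)) - 48980/(-7067) = ((31*12)*(-13))/(-356 - 81*(-98)) - 48980/(-7067) = (372*(-13))/(-356 + 7938) - 48980*(-1/7067) = -4836/7582 + 48980/7067 = -4836*1/7582 + 48980/7067 = -2418/3791 + 48980/7067 = 168595174/26790997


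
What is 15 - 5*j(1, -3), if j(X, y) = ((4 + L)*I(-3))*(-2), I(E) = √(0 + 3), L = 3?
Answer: 15 + 70*√3 ≈ 136.24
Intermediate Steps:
I(E) = √3
j(X, y) = -14*√3 (j(X, y) = ((4 + 3)*√3)*(-2) = (7*√3)*(-2) = -14*√3)
15 - 5*j(1, -3) = 15 - (-70)*√3 = 15 + 70*√3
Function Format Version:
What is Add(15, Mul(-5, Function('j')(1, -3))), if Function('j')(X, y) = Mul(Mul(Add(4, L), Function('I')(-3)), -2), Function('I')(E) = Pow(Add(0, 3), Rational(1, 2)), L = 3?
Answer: Add(15, Mul(70, Pow(3, Rational(1, 2)))) ≈ 136.24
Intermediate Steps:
Function('I')(E) = Pow(3, Rational(1, 2))
Function('j')(X, y) = Mul(-14, Pow(3, Rational(1, 2))) (Function('j')(X, y) = Mul(Mul(Add(4, 3), Pow(3, Rational(1, 2))), -2) = Mul(Mul(7, Pow(3, Rational(1, 2))), -2) = Mul(-14, Pow(3, Rational(1, 2))))
Add(15, Mul(-5, Function('j')(1, -3))) = Add(15, Mul(-5, Mul(-14, Pow(3, Rational(1, 2))))) = Add(15, Mul(70, Pow(3, Rational(1, 2))))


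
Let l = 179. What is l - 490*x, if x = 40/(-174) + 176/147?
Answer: -25667/87 ≈ -295.02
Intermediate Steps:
x = 4124/4263 (x = 40*(-1/174) + 176*(1/147) = -20/87 + 176/147 = 4124/4263 ≈ 0.96739)
l - 490*x = 179 - 490*4124/4263 = 179 - 41240/87 = -25667/87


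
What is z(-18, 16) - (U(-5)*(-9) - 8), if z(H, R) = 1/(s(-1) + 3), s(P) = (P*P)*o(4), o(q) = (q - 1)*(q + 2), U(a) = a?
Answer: -776/21 ≈ -36.952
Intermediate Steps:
o(q) = (-1 + q)*(2 + q)
s(P) = 18*P² (s(P) = (P*P)*(-2 + 4 + 4²) = P²*(-2 + 4 + 16) = P²*18 = 18*P²)
z(H, R) = 1/21 (z(H, R) = 1/(18*(-1)² + 3) = 1/(18*1 + 3) = 1/(18 + 3) = 1/21)
z(-18, 16) - (U(-5)*(-9) - 8) = 1/21 - (-5*(-9) - 8) = 1/21 - (45 - 8) = 1/21 - 1*37 = 1/21 - 37 = -776/21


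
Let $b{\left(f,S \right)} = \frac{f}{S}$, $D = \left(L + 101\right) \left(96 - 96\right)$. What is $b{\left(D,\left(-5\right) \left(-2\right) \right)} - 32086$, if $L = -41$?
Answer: $-32086$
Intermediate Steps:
$D = 0$ ($D = \left(-41 + 101\right) \left(96 - 96\right) = 60 \cdot 0 = 0$)
$b{\left(D,\left(-5\right) \left(-2\right) \right)} - 32086 = \frac{0}{\left(-5\right) \left(-2\right)} - 32086 = \frac{0}{10} - 32086 = 0 \cdot \frac{1}{10} - 32086 = 0 - 32086 = -32086$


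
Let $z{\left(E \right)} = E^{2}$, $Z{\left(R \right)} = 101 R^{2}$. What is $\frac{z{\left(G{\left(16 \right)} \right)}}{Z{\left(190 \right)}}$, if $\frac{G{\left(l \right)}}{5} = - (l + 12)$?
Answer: $\frac{196}{36461} \approx 0.0053756$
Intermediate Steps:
$G{\left(l \right)} = -60 - 5 l$ ($G{\left(l \right)} = 5 \left(- (l + 12)\right) = 5 \left(- (12 + l)\right) = 5 \left(-12 - l\right) = -60 - 5 l$)
$\frac{z{\left(G{\left(16 \right)} \right)}}{Z{\left(190 \right)}} = \frac{\left(-60 - 80\right)^{2}}{101 \cdot 190^{2}} = \frac{\left(-60 - 80\right)^{2}}{101 \cdot 36100} = \frac{\left(-140\right)^{2}}{3646100} = 19600 \cdot \frac{1}{3646100} = \frac{196}{36461}$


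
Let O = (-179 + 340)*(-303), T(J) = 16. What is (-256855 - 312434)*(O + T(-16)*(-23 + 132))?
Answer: 26778785271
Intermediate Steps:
O = -48783 (O = 161*(-303) = -48783)
(-256855 - 312434)*(O + T(-16)*(-23 + 132)) = (-256855 - 312434)*(-48783 + 16*(-23 + 132)) = -569289*(-48783 + 16*109) = -569289*(-48783 + 1744) = -569289*(-47039) = 26778785271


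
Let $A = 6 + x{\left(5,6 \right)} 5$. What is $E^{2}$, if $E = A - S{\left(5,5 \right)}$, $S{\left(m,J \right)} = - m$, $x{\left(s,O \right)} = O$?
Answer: $1681$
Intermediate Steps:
$A = 36$ ($A = 6 + 6 \cdot 5 = 6 + 30 = 36$)
$E = 41$ ($E = 36 - \left(-1\right) 5 = 36 - -5 = 36 + 5 = 41$)
$E^{2} = 41^{2} = 1681$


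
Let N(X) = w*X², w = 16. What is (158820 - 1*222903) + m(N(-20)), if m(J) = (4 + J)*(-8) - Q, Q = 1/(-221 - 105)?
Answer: -37592689/326 ≈ -1.1532e+5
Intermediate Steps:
Q = -1/326 (Q = 1/(-326) = -1/326 ≈ -0.0030675)
N(X) = 16*X²
m(J) = -10431/326 - 8*J (m(J) = (4 + J)*(-8) - 1*(-1/326) = (-32 - 8*J) + 1/326 = -10431/326 - 8*J)
(158820 - 1*222903) + m(N(-20)) = (158820 - 1*222903) + (-10431/326 - 128*(-20)²) = (158820 - 222903) + (-10431/326 - 128*400) = -64083 + (-10431/326 - 8*6400) = -64083 + (-10431/326 - 51200) = -64083 - 16701631/326 = -37592689/326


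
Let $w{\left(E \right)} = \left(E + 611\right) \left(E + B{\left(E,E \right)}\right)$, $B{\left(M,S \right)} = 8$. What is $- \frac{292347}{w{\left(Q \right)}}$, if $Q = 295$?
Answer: $- \frac{32483}{30502} \approx -1.0649$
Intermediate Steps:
$w{\left(E \right)} = \left(8 + E\right) \left(611 + E\right)$ ($w{\left(E \right)} = \left(E + 611\right) \left(E + 8\right) = \left(611 + E\right) \left(8 + E\right) = \left(8 + E\right) \left(611 + E\right)$)
$- \frac{292347}{w{\left(Q \right)}} = - \frac{292347}{4888 + 295^{2} + 619 \cdot 295} = - \frac{292347}{4888 + 87025 + 182605} = - \frac{292347}{274518} = \left(-292347\right) \frac{1}{274518} = - \frac{32483}{30502}$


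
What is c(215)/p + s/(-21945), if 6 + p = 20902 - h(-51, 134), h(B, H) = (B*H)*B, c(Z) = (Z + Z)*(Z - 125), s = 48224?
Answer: -756785746/326818905 ≈ -2.3156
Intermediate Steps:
c(Z) = 2*Z*(-125 + Z) (c(Z) = (2*Z)*(-125 + Z) = 2*Z*(-125 + Z))
h(B, H) = H*B**2
p = -327638 (p = -6 + (20902 - 134*(-51)**2) = -6 + (20902 - 134*2601) = -6 + (20902 - 1*348534) = -6 + (20902 - 348534) = -6 - 327632 = -327638)
c(215)/p + s/(-21945) = (2*215*(-125 + 215))/(-327638) + 48224/(-21945) = (2*215*90)*(-1/327638) + 48224*(-1/21945) = 38700*(-1/327638) - 4384/1995 = -19350/163819 - 4384/1995 = -756785746/326818905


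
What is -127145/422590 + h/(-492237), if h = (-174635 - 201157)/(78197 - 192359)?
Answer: -238168053874547/791578126496682 ≈ -0.30088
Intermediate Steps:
h = 62632/19027 (h = -375792/(-114162) = -375792*(-1/114162) = 62632/19027 ≈ 3.2917)
-127145/422590 + h/(-492237) = -127145/422590 + (62632/19027)/(-492237) = -127145*1/422590 + (62632/19027)*(-1/492237) = -25429/84518 - 62632/9365793399 = -238168053874547/791578126496682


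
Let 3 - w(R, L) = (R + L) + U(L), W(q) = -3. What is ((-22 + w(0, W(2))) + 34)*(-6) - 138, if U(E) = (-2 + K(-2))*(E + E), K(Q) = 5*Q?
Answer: 186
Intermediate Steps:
U(E) = -24*E (U(E) = (-2 + 5*(-2))*(E + E) = (-2 - 10)*(2*E) = -24*E)
w(R, L) = 3 - R + 23*L (w(R, L) = 3 - ((R + L) - 24*L) = 3 - ((L + R) - 24*L) = 3 - (R - 23*L) = 3 + (-R + 23*L) = 3 - R + 23*L)
((-22 + w(0, W(2))) + 34)*(-6) - 138 = ((-22 + (3 - 1*0 + 23*(-3))) + 34)*(-6) - 138 = ((-22 + (3 + 0 - 69)) + 34)*(-6) - 138 = ((-22 - 66) + 34)*(-6) - 138 = (-88 + 34)*(-6) - 138 = -54*(-6) - 138 = 324 - 138 = 186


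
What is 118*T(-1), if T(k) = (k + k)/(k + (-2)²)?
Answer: -236/3 ≈ -78.667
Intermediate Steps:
T(k) = 2*k/(4 + k) (T(k) = (2*k)/(k + 4) = (2*k)/(4 + k) = 2*k/(4 + k))
118*T(-1) = 118*(2*(-1)/(4 - 1)) = 118*(2*(-1)/3) = 118*(2*(-1)*(⅓)) = 118*(-⅔) = -236/3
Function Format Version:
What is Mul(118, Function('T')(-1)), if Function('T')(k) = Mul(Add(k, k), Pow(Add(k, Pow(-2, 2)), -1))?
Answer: Rational(-236, 3) ≈ -78.667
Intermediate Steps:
Function('T')(k) = Mul(2, k, Pow(Add(4, k), -1)) (Function('T')(k) = Mul(Mul(2, k), Pow(Add(k, 4), -1)) = Mul(Mul(2, k), Pow(Add(4, k), -1)) = Mul(2, k, Pow(Add(4, k), -1)))
Mul(118, Function('T')(-1)) = Mul(118, Mul(2, -1, Pow(Add(4, -1), -1))) = Mul(118, Mul(2, -1, Pow(3, -1))) = Mul(118, Mul(2, -1, Rational(1, 3))) = Mul(118, Rational(-2, 3)) = Rational(-236, 3)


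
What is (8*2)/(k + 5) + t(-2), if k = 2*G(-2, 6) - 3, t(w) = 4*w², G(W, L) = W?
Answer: 8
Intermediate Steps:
k = -7 (k = 2*(-2) - 3 = -4 - 3 = -7)
(8*2)/(k + 5) + t(-2) = (8*2)/(-7 + 5) + 4*(-2)² = 16/(-2) + 4*4 = -½*16 + 16 = -8 + 16 = 8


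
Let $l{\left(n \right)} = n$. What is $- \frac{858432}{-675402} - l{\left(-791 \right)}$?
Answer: $\frac{89183569}{112567} \approx 792.27$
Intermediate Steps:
$- \frac{858432}{-675402} - l{\left(-791 \right)} = - \frac{858432}{-675402} - -791 = \left(-858432\right) \left(- \frac{1}{675402}\right) + 791 = \frac{143072}{112567} + 791 = \frac{89183569}{112567}$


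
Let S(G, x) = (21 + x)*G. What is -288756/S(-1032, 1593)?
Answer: 8021/46268 ≈ 0.17336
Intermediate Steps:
S(G, x) = G*(21 + x)
-288756/S(-1032, 1593) = -288756*(-1/(1032*(21 + 1593))) = -288756/((-1032*1614)) = -288756/(-1665648) = -288756*(-1/1665648) = 8021/46268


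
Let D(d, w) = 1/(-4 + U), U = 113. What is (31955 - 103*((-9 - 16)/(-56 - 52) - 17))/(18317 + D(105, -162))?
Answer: 396506357/215627832 ≈ 1.8388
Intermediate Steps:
D(d, w) = 1/109 (D(d, w) = 1/(-4 + 113) = 1/109)
(31955 - 103*((-9 - 16)/(-56 - 52) - 17))/(18317 + D(105, -162)) = (31955 - 103*((-9 - 16)/(-56 - 52) - 17))/(18317 + 1/109) = (31955 - 103*(-25/(-108) - 17))/(1996554/109) = (31955 - 103*(-25*(-1/108) - 17))*(109/1996554) = (31955 - 103*(25/108 - 17))*(109/1996554) = (31955 - 103*(-1811/108))*(109/1996554) = (31955 + 186533/108)*(109/1996554) = (3637673/108)*(109/1996554) = 396506357/215627832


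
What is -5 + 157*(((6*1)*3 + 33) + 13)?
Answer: 10043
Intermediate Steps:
-5 + 157*(((6*1)*3 + 33) + 13) = -5 + 157*((6*3 + 33) + 13) = -5 + 157*((18 + 33) + 13) = -5 + 157*(51 + 13) = -5 + 157*64 = -5 + 10048 = 10043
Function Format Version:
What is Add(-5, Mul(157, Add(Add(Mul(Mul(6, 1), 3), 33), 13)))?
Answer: 10043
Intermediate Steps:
Add(-5, Mul(157, Add(Add(Mul(Mul(6, 1), 3), 33), 13))) = Add(-5, Mul(157, Add(Add(Mul(6, 3), 33), 13))) = Add(-5, Mul(157, Add(Add(18, 33), 13))) = Add(-5, Mul(157, Add(51, 13))) = Add(-5, Mul(157, 64)) = Add(-5, 10048) = 10043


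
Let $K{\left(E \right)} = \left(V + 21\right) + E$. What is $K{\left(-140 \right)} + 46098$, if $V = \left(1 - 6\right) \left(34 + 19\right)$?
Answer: $45714$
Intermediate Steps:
$V = -265$ ($V = \left(-5\right) 53 = -265$)
$K{\left(E \right)} = -244 + E$ ($K{\left(E \right)} = \left(-265 + 21\right) + E = -244 + E$)
$K{\left(-140 \right)} + 46098 = \left(-244 - 140\right) + 46098 = -384 + 46098 = 45714$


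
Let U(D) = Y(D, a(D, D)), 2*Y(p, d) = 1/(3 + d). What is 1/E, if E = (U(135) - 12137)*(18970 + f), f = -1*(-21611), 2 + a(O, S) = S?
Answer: -272/133968553803 ≈ -2.0303e-9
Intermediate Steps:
a(O, S) = -2 + S
Y(p, d) = 1/(2*(3 + d))
f = 21611
U(D) = 1/(2*(1 + D)) (U(D) = 1/(2*(3 + (-2 + D))) = 1/(2*(1 + D)))
E = -133968553803/272 (E = (1/(2*(1 + 135)) - 12137)*(18970 + 21611) = ((1/2)/136 - 12137)*40581 = ((1/2)*(1/136) - 12137)*40581 = (1/272 - 12137)*40581 = -3301263/272*40581 = -133968553803/272 ≈ -4.9253e+8)
1/E = 1/(-133968553803/272) = -272/133968553803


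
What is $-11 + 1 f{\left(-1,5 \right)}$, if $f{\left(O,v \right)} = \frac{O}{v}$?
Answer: $- \frac{56}{5} \approx -11.2$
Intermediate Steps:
$-11 + 1 f{\left(-1,5 \right)} = -11 + 1 \left(- \frac{1}{5}\right) = -11 - \frac{1}{5} = - \frac{56}{5}$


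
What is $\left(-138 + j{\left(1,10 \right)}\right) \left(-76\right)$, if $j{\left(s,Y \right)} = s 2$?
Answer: $10336$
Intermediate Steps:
$j{\left(s,Y \right)} = 2 s$
$\left(-138 + j{\left(1,10 \right)}\right) \left(-76\right) = \left(-138 + 2 \cdot 1\right) \left(-76\right) = \left(-138 + 2\right) \left(-76\right) = \left(-136\right) \left(-76\right) = 10336$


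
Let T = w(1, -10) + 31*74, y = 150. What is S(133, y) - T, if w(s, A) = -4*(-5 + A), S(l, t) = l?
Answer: -2221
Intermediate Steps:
w(s, A) = 20 - 4*A
T = 2354 (T = (20 - 4*(-10)) + 31*74 = (20 + 40) + 2294 = 60 + 2294 = 2354)
S(133, y) - T = 133 - 1*2354 = 133 - 2354 = -2221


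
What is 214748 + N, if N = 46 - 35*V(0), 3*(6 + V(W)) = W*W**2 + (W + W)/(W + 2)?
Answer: 215004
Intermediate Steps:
V(W) = -6 + W**3/3 + 2*W/(3*(2 + W)) (V(W) = -6 + (W*W**2 + (W + W)/(W + 2))/3 = -6 + (W**3 + (2*W)/(2 + W))/3 = -6 + (W**3 + 2*W/(2 + W))/3 = -6 + (W**3/3 + 2*W/(3*(2 + W))) = -6 + W**3/3 + 2*W/(3*(2 + W)))
N = 256 (N = 46 - 35*(-36 + 0**4 - 16*0 + 2*0**3)/(3*(2 + 0)) = 46 - 35*(-36 + 0 + 0 + 2*0)/(3*2) = 46 - 35*(-36 + 0 + 0 + 0)/(3*2) = 46 - 35*(-36)/(3*2) = 46 - 35*(-6) = 46 + 210 = 256)
214748 + N = 214748 + 256 = 215004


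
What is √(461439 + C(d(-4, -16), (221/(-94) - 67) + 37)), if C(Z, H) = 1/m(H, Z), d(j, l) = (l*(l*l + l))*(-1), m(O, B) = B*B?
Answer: √6804194918401/3840 ≈ 679.29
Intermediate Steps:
m(O, B) = B²
d(j, l) = -l*(l + l²) (d(j, l) = (l*(l² + l))*(-1) = (l*(l + l²))*(-1) = -l*(l + l²))
C(Z, H) = Z⁻² (C(Z, H) = 1/(Z²) = Z⁻²)
√(461439 + C(d(-4, -16), (221/(-94) - 67) + 37)) = √(461439 + ((-16)²*(-1 - 1*(-16)))⁻²) = √(461439 + (256*(-1 + 16))⁻²) = √(461439 + (256*15)⁻²) = √(461439 + 3840⁻²) = √(461439 + 1/14745600) = √(6804194918401/14745600) = √6804194918401/3840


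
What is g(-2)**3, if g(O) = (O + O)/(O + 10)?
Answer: -1/8 ≈ -0.12500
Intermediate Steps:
g(O) = 2*O/(10 + O) (g(O) = (2*O)/(10 + O) = 2*O/(10 + O))
g(-2)**3 = (2*(-2)/(10 - 2))**3 = (2*(-2)/8)**3 = (2*(-2)*(1/8))**3 = (-1/2)**3 = -1/8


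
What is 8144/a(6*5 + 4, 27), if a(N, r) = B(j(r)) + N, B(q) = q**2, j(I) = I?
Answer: 8144/763 ≈ 10.674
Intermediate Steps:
a(N, r) = N + r**2 (a(N, r) = r**2 + N = N + r**2)
8144/a(6*5 + 4, 27) = 8144/((6*5 + 4) + 27**2) = 8144/((30 + 4) + 729) = 8144/(34 + 729) = 8144/763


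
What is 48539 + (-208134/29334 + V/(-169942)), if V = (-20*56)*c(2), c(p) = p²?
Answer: 20161291019382/415423219 ≈ 48532.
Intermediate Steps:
V = -4480 (V = -20*56*2² = -1120*4 = -4480)
48539 + (-208134/29334 + V/(-169942)) = 48539 + (-208134/29334 - 4480/(-169942)) = 48539 + (-208134*1/29334 - 4480*(-1/169942)) = 48539 + (-34689/4889 + 2240/84971) = 48539 - 2936607659/415423219 = 20161291019382/415423219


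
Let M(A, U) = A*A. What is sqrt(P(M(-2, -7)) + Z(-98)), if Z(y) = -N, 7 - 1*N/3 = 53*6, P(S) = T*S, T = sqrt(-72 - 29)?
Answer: sqrt(933 + 4*I*sqrt(101)) ≈ 30.552 + 0.65788*I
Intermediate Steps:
M(A, U) = A**2
T = I*sqrt(101) (T = sqrt(-101) = I*sqrt(101) ≈ 10.05*I)
P(S) = I*S*sqrt(101) (P(S) = (I*sqrt(101))*S = I*S*sqrt(101))
N = -933 (N = 21 - 159*6 = 21 - 3*318 = 21 - 954 = -933)
Z(y) = 933 (Z(y) = -1*(-933) = 933)
sqrt(P(M(-2, -7)) + Z(-98)) = sqrt(I*(-2)**2*sqrt(101) + 933) = sqrt(I*4*sqrt(101) + 933) = sqrt(4*I*sqrt(101) + 933) = sqrt(933 + 4*I*sqrt(101))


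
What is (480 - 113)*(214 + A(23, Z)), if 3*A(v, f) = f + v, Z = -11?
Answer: 80006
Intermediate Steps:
A(v, f) = f/3 + v/3 (A(v, f) = (f + v)/3 = f/3 + v/3)
(480 - 113)*(214 + A(23, Z)) = (480 - 113)*(214 + ((⅓)*(-11) + (⅓)*23)) = 367*(214 + (-11/3 + 23/3)) = 367*(214 + 4) = 367*218 = 80006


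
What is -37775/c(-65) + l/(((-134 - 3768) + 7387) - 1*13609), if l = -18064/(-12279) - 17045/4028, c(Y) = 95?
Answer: -199106375975597/500731136688 ≈ -397.63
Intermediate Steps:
l = -136533763/49459812 (l = -18064*(-1/12279) - 17045*1/4028 = 18064/12279 - 17045/4028 = -136533763/49459812 ≈ -2.7605)
-37775/c(-65) + l/(((-134 - 3768) + 7387) - 1*13609) = -37775/95 - 136533763/(49459812*(((-134 - 3768) + 7387) - 1*13609)) = -37775*1/95 - 136533763/(49459812*((-3902 + 7387) - 13609)) = -7555/19 - 136533763/(49459812*(3485 - 13609)) = -7555/19 - 136533763/49459812/(-10124) = -7555/19 - 136533763/49459812*(-1/10124) = -7555/19 + 136533763/500731136688 = -199106375975597/500731136688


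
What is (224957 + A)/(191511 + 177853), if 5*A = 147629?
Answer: 636207/923410 ≈ 0.68898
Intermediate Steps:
A = 147629/5 (A = (1/5)*147629 = 147629/5 ≈ 29526.)
(224957 + A)/(191511 + 177853) = (224957 + 147629/5)/(191511 + 177853) = (1272414/5)/369364 = (1272414/5)*(1/369364) = 636207/923410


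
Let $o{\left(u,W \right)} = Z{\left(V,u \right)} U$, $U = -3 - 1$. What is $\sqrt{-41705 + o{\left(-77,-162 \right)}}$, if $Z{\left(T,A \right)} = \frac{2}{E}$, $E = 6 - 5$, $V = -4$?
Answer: $i \sqrt{41713} \approx 204.24 i$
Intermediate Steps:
$E = 1$
$Z{\left(T,A \right)} = 2$ ($Z{\left(T,A \right)} = \frac{2}{1} = 2 \cdot 1 = 2$)
$U = -4$
$o{\left(u,W \right)} = -8$ ($o{\left(u,W \right)} = 2 \left(-4\right) = -8$)
$\sqrt{-41705 + o{\left(-77,-162 \right)}} = \sqrt{-41705 - 8} = \sqrt{-41713} = i \sqrt{41713}$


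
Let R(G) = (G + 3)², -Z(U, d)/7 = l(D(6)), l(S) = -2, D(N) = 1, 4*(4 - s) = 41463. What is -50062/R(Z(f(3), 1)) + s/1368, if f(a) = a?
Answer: -285917447/1581408 ≈ -180.80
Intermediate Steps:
s = -41447/4 (s = 4 - ¼*41463 = 4 - 41463/4 = -41447/4 ≈ -10362.)
Z(U, d) = 14 (Z(U, d) = -7*(-2) = 14)
R(G) = (3 + G)²
-50062/R(Z(f(3), 1)) + s/1368 = -50062/(3 + 14)² - 41447/4/1368 = -50062/(17²) - 41447/4*1/1368 = -50062/289 - 41447/5472 = -285917447/1581408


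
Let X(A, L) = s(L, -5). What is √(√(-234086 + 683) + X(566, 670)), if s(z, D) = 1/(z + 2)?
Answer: √(42 + 28224*I*√233403)/168 ≈ 15.542 + 15.542*I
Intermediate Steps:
s(z, D) = 1/(2 + z)
X(A, L) = 1/(2 + L)
√(√(-234086 + 683) + X(566, 670)) = √(√(-234086 + 683) + 1/(2 + 670)) = √(√(-233403) + 1/672) = √(I*√233403 + 1/672) = √(1/672 + I*√233403)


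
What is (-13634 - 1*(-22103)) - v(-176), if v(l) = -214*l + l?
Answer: -29019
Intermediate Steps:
v(l) = -213*l
(-13634 - 1*(-22103)) - v(-176) = (-13634 - 1*(-22103)) - (-213)*(-176) = (-13634 + 22103) - 1*37488 = 8469 - 37488 = -29019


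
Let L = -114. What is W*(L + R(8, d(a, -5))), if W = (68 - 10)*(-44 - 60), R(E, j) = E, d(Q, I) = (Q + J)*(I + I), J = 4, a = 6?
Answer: 639392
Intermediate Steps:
d(Q, I) = 2*I*(4 + Q) (d(Q, I) = (Q + 4)*(I + I) = (4 + Q)*(2*I) = 2*I*(4 + Q))
W = -6032 (W = 58*(-104) = -6032)
W*(L + R(8, d(a, -5))) = -6032*(-114 + 8) = -6032*(-106) = 639392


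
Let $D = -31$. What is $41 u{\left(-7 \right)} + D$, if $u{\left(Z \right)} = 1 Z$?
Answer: $-318$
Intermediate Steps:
$u{\left(Z \right)} = Z$
$41 u{\left(-7 \right)} + D = 41 \left(-7\right) - 31 = -287 - 31 = -318$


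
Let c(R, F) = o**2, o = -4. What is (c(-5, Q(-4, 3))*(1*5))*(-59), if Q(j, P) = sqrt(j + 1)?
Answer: -4720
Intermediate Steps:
Q(j, P) = sqrt(1 + j)
c(R, F) = 16 (c(R, F) = (-4)**2 = 16)
(c(-5, Q(-4, 3))*(1*5))*(-59) = (16*(1*5))*(-59) = (16*5)*(-59) = 80*(-59) = -4720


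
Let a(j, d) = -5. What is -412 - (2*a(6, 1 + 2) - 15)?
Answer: -387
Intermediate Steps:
-412 - (2*a(6, 1 + 2) - 15) = -412 - (2*(-5) - 15) = -412 - (-10 - 15) = -412 - 1*(-25) = -412 + 25 = -387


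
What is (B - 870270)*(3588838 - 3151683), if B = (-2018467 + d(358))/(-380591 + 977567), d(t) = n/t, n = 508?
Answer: -13551263748983864315/35619568 ≈ -3.8044e+11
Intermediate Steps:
d(t) = 508/t
B = -120435113/35619568 (B = (-2018467 + 508/358)/(-380591 + 977567) = (-2018467 + 508*(1/358))/596976 = (-2018467 + 254/179)*(1/596976) = -361305339/179*1/596976 = -120435113/35619568 ≈ -3.3811)
(B - 870270)*(3588838 - 3151683) = (-120435113/35619568 - 870270)*(3588838 - 3151683) = -30998761878473/35619568*437155 = -13551263748983864315/35619568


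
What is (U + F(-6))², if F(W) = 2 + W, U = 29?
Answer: 625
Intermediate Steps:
(U + F(-6))² = (29 + (2 - 6))² = (29 - 4)² = 25² = 625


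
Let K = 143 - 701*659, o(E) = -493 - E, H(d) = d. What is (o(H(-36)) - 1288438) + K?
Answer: -1750711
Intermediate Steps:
K = -461816 (K = 143 - 461959 = -461816)
(o(H(-36)) - 1288438) + K = ((-493 - 1*(-36)) - 1288438) - 461816 = ((-493 + 36) - 1288438) - 461816 = (-457 - 1288438) - 461816 = -1288895 - 461816 = -1750711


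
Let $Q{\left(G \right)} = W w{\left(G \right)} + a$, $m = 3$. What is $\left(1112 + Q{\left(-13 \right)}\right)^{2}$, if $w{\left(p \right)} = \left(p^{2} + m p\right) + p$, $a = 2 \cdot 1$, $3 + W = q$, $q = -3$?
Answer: $169744$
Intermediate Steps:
$W = -6$ ($W = -3 - 3 = -6$)
$a = 2$
$w{\left(p \right)} = p^{2} + 4 p$ ($w{\left(p \right)} = \left(p^{2} + 3 p\right) + p = p^{2} + 4 p$)
$Q{\left(G \right)} = 2 - 6 G \left(4 + G\right)$ ($Q{\left(G \right)} = - 6 G \left(4 + G\right) + 2 = 2 - 6 G \left(4 + G\right)$)
$\left(1112 + Q{\left(-13 \right)}\right)^{2} = \left(1112 + \left(2 - - 78 \left(4 - 13\right)\right)\right)^{2} = \left(1112 + \left(2 - \left(-78\right) \left(-9\right)\right)\right)^{2} = \left(1112 + \left(2 - 702\right)\right)^{2} = \left(1112 - 700\right)^{2} = 412^{2} = 169744$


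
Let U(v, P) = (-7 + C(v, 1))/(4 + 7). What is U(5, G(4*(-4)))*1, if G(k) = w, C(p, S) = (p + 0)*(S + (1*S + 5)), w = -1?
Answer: 28/11 ≈ 2.5455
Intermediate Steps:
C(p, S) = p*(5 + 2*S) (C(p, S) = p*(S + (S + 5)) = p*(S + (5 + S)) = p*(5 + 2*S))
G(k) = -1
U(v, P) = -7/11 + 7*v/11 (U(v, P) = (-7 + v*(5 + 2*1))/(4 + 7) = (-7 + v*(5 + 2))/11 = (-7 + v*7)*(1/11) = (-7 + 7*v)*(1/11) = -7/11 + 7*v/11)
U(5, G(4*(-4)))*1 = (-7/11 + (7/11)*5)*1 = (-7/11 + 35/11)*1 = (28/11)*1 = 28/11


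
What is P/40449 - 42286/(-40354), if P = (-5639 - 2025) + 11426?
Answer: 310373027/272046491 ≈ 1.1409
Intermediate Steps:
P = 3762 (P = -7664 + 11426 = 3762)
P/40449 - 42286/(-40354) = 3762/40449 - 42286/(-40354) = 3762*(1/40449) - 42286*(-1/40354) = 1254/13483 + 21143/20177 = 310373027/272046491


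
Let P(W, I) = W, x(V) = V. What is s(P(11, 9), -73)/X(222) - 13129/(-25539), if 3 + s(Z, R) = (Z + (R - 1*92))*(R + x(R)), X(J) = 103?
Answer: 575494546/2630517 ≈ 218.78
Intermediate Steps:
s(Z, R) = -3 + 2*R*(-92 + R + Z) (s(Z, R) = -3 + (Z + (R - 1*92))*(R + R) = -3 + (Z + (R - 92))*(2*R) = -3 + (Z + (-92 + R))*(2*R) = -3 + (-92 + R + Z)*(2*R) = -3 + 2*R*(-92 + R + Z))
s(P(11, 9), -73)/X(222) - 13129/(-25539) = (-3 - 184*(-73) + 2*(-73)² + 2*(-73)*11)/103 - 13129/(-25539) = (-3 + 13432 + 2*5329 - 1606)*(1/103) - 13129*(-1/25539) = (-3 + 13432 + 10658 - 1606)*(1/103) + 13129/25539 = 22481*(1/103) + 13129/25539 = 22481/103 + 13129/25539 = 575494546/2630517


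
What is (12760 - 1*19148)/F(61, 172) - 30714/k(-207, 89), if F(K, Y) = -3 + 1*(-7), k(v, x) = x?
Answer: 130696/445 ≈ 293.70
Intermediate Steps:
F(K, Y) = -10 (F(K, Y) = -3 - 7 = -10)
(12760 - 1*19148)/F(61, 172) - 30714/k(-207, 89) = (12760 - 1*19148)/(-10) - 30714/89 = (12760 - 19148)*(-⅒) - 30714*1/89 = -6388*(-⅒) - 30714/89 = 3194/5 - 30714/89 = 130696/445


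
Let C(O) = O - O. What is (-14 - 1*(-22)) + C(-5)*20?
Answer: 8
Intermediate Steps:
C(O) = 0
(-14 - 1*(-22)) + C(-5)*20 = (-14 - 1*(-22)) + 0*20 = (-14 + 22) + 0 = 8 + 0 = 8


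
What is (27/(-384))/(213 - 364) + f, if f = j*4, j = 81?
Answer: 6262281/19328 ≈ 324.00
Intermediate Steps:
f = 324 (f = 81*4 = 324)
(27/(-384))/(213 - 364) + f = (27/(-384))/(213 - 364) + 324 = (27*(-1/384))/(-151) + 324 = -1/151*(-9/128) + 324 = 9/19328 + 324 = 6262281/19328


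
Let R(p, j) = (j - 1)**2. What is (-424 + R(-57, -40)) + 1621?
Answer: 2878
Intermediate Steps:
R(p, j) = (-1 + j)**2
(-424 + R(-57, -40)) + 1621 = (-424 + (-1 - 40)**2) + 1621 = (-424 + (-41)**2) + 1621 = (-424 + 1681) + 1621 = 1257 + 1621 = 2878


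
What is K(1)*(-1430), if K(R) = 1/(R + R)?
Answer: -715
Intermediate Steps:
K(R) = 1/(2*R)
K(1)*(-1430) = ((½)/1)*(-1430) = ((½)*1)*(-1430) = (½)*(-1430) = -715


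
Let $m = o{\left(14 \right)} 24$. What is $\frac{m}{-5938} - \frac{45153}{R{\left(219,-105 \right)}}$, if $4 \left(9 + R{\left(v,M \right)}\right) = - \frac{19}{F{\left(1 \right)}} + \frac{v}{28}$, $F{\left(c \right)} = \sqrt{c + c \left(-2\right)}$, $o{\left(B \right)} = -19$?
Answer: $\frac{3990149844}{905545} + \frac{2690396352 i}{905545} \approx 4406.4 + 2971.0 i$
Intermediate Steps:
$m = -456$ ($m = \left(-19\right) 24 = -456$)
$F{\left(c \right)} = \sqrt{- c}$ ($F{\left(c \right)} = \sqrt{c - 2 c} = \sqrt{- c}$)
$R{\left(v,M \right)} = -9 + \frac{v}{112} + \frac{19 i}{4}$ ($R{\left(v,M \right)} = -9 + \frac{- \frac{19}{\sqrt{\left(-1\right) 1}} + \frac{v}{28}}{4} = -9 + \frac{- \frac{19}{\sqrt{-1}} + v \frac{1}{28}}{4} = -9 + \frac{- \frac{19}{i} + \frac{v}{28}}{4} = -9 + \frac{- 19 \left(- i\right) + \frac{v}{28}}{4} = -9 + \frac{19 i + \frac{v}{28}}{4} = -9 + \left(\frac{v}{112} + \frac{19 i}{4}\right) = -9 + \frac{v}{112} + \frac{19 i}{4}$)
$\frac{m}{-5938} - \frac{45153}{R{\left(219,-105 \right)}} = - \frac{456}{-5938} - \frac{45153}{-9 + \frac{1}{112} \cdot 219 + \frac{19 i}{4}} = \left(-456\right) \left(- \frac{1}{5938}\right) - \frac{45153}{-9 + \frac{219}{112} + \frac{19 i}{4}} = \frac{228}{2969} - \frac{45153}{- \frac{789}{112} + \frac{19 i}{4}} = \frac{228}{2969} - 45153 \frac{12544 \left(- \frac{789}{112} - \frac{19 i}{4}\right)}{905545} = \frac{228}{2969} - \frac{566399232 \left(- \frac{789}{112} - \frac{19 i}{4}\right)}{905545}$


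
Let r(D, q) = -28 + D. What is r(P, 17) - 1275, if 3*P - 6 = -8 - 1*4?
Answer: -1305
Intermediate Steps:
P = -2 (P = 2 + (-8 - 1*4)/3 = 2 + (-8 - 4)/3 = 2 + (1/3)*(-12) = 2 - 4 = -2)
r(P, 17) - 1275 = (-28 - 2) - 1275 = -30 - 1275 = -1305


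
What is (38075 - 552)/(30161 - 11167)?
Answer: 37523/18994 ≈ 1.9755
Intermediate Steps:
(38075 - 552)/(30161 - 11167) = 37523/18994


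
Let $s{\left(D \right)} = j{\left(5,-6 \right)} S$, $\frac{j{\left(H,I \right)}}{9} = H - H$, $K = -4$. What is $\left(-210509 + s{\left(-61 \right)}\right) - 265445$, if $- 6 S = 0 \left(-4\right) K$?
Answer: $-475954$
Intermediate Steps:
$j{\left(H,I \right)} = 0$ ($j{\left(H,I \right)} = 9 \left(H - H\right) = 9 \cdot 0 = 0$)
$S = 0$ ($S = - \frac{0 \left(-4\right) \left(-4\right)}{6} = - \frac{0 \left(-4\right)}{6} = \left(- \frac{1}{6}\right) 0 = 0$)
$s{\left(D \right)} = 0$ ($s{\left(D \right)} = 0 \cdot 0 = 0$)
$\left(-210509 + s{\left(-61 \right)}\right) - 265445 = \left(-210509 + 0\right) - 265445 = -210509 - 265445 = -475954$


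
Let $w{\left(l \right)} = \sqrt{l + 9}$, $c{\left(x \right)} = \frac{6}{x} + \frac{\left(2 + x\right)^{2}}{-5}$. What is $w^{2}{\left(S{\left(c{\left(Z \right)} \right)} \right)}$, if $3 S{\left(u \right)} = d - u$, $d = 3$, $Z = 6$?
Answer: $\frac{209}{15} \approx 13.933$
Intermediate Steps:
$c{\left(x \right)} = \frac{6}{x} - \frac{\left(2 + x\right)^{2}}{5}$ ($c{\left(x \right)} = \frac{6}{x} + \left(2 + x\right)^{2} \left(- \frac{1}{5}\right) = \frac{6}{x} - \frac{\left(2 + x\right)^{2}}{5}$)
$S{\left(u \right)} = 1 - \frac{u}{3}$ ($S{\left(u \right)} = \frac{3 - u}{3} = 1 - \frac{u}{3}$)
$w{\left(l \right)} = \sqrt{9 + l}$
$w^{2}{\left(S{\left(c{\left(Z \right)} \right)} \right)} = \left(\sqrt{9 - \left(-1 + \frac{\frac{6}{6} - \frac{\left(2 + 6\right)^{2}}{5}}{3}\right)}\right)^{2} = \left(\sqrt{9 - \left(-1 + \frac{6 \cdot \frac{1}{6} - \frac{8^{2}}{5}}{3}\right)}\right)^{2} = \left(\sqrt{9 - \left(-1 + \frac{1 - \frac{64}{5}}{3}\right)}\right)^{2} = \left(\sqrt{9 + \left(1 - - \frac{59}{15}\right)}\right)^{2} = \left(\sqrt{9 + \left(1 + \frac{59}{15}\right)}\right)^{2} = \left(\sqrt{9 + \frac{74}{15}}\right)^{2} = \left(\sqrt{\frac{209}{15}}\right)^{2} = \left(\frac{\sqrt{3135}}{15}\right)^{2} = \frac{209}{15}$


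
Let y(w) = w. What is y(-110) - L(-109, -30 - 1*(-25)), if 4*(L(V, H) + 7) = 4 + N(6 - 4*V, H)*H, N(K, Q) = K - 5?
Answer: 1769/4 ≈ 442.25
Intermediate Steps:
N(K, Q) = -5 + K
L(V, H) = -6 + H*(1 - 4*V)/4 (L(V, H) = -7 + (4 + (-5 + (6 - 4*V))*H)/4 = -7 + (4 + (1 - 4*V)*H)/4 = -7 + (4 + H*(1 - 4*V))/4 = -7 + (1 + H*(1 - 4*V)/4) = -6 + H*(1 - 4*V)/4)
y(-110) - L(-109, -30 - 1*(-25)) = -110 - (-6 + (-30 - 1*(-25))/4 - 1*(-30 - 1*(-25))*(-109)) = -110 - (-6 + (-30 + 25)/4 - 1*(-30 + 25)*(-109)) = -110 - (-6 + (¼)*(-5) - 1*(-5)*(-109)) = -110 - (-6 - 5/4 - 545) = -110 - 1*(-2209/4) = -110 + 2209/4 = 1769/4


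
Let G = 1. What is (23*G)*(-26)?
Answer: -598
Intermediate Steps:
(23*G)*(-26) = (23*1)*(-26) = 23*(-26) = -598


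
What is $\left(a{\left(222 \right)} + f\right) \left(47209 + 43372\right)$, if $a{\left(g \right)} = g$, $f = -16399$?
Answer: $-1465328837$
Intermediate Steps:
$\left(a{\left(222 \right)} + f\right) \left(47209 + 43372\right) = \left(222 - 16399\right) \left(47209 + 43372\right) = \left(-16177\right) 90581 = -1465328837$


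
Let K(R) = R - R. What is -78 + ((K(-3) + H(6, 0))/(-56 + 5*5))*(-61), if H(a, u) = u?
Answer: -78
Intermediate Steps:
K(R) = 0
-78 + ((K(-3) + H(6, 0))/(-56 + 5*5))*(-61) = -78 + ((0 + 0)/(-56 + 5*5))*(-61) = -78 + (0/(-56 + 25))*(-61) = -78 + (0/(-31))*(-61) = -78 + (0*(-1/31))*(-61) = -78 + 0*(-61) = -78 + 0 = -78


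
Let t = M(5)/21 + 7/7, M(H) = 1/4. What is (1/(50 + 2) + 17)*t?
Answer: 25075/1456 ≈ 17.222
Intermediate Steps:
M(H) = ¼
t = 85/84 (t = (¼)/21 + 7/7 = (¼)*(1/21) + 7*(⅐) = 1/84 + 1 = 85/84 ≈ 1.0119)
(1/(50 + 2) + 17)*t = (1/(50 + 2) + 17)*(85/84) = (1/52 + 17)*(85/84) = (885/52)*(85/84) = 25075/1456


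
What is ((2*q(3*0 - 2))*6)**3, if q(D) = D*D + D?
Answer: 13824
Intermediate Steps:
q(D) = D + D**2 (q(D) = D**2 + D = D + D**2)
((2*q(3*0 - 2))*6)**3 = ((2*((3*0 - 2)*(1 + (3*0 - 2))))*6)**3 = ((2*((0 - 2)*(1 + (0 - 2))))*6)**3 = ((2*(-2*(1 - 2)))*6)**3 = ((2*(-2*(-1)))*6)**3 = ((2*2)*6)**3 = (4*6)**3 = 24**3 = 13824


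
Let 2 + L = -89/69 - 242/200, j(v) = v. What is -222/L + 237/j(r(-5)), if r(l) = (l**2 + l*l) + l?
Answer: 25429871/465735 ≈ 54.602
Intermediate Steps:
r(l) = l + 2*l**2 (r(l) = (l**2 + l**2) + l = 2*l**2 + l = l + 2*l**2)
L = -31049/6900 (L = -2 + (-89/69 - 242/200) = -2 + (-89*1/69 - 242*1/200) = -2 + (-89/69 - 121/100) = -2 - 17249/6900 = -31049/6900 ≈ -4.4999)
-222/L + 237/j(r(-5)) = -222/(-31049/6900) + 237/((-5*(1 + 2*(-5)))) = -222*(-6900/31049) + 237/((-5*(1 - 10))) = 1531800/31049 + 237/((-5*(-9))) = 1531800/31049 + 237/45 = 1531800/31049 + 237*(1/45) = 1531800/31049 + 79/15 = 25429871/465735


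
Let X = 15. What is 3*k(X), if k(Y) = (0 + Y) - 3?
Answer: 36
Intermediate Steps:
k(Y) = -3 + Y (k(Y) = Y - 3 = -3 + Y)
3*k(X) = 3*(-3 + 15) = 3*12 = 36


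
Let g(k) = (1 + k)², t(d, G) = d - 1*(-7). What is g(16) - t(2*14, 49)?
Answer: 254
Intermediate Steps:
t(d, G) = 7 + d (t(d, G) = d + 7 = 7 + d)
g(16) - t(2*14, 49) = (1 + 16)² - (7 + 2*14) = 17² - (7 + 28) = 289 - 1*35 = 289 - 35 = 254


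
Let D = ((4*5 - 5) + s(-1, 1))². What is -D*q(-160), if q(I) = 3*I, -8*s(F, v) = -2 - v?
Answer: 226935/2 ≈ 1.1347e+5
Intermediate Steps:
s(F, v) = ¼ + v/8 (s(F, v) = -(-2 - v)/8 = ¼ + v/8)
D = 15129/64 (D = ((4*5 - 5) + (¼ + (⅛)*1))² = ((20 - 5) + (¼ + ⅛))² = (15 + 3/8)² = (123/8)² = 15129/64 ≈ 236.39)
-D*q(-160) = -15129*3*(-160)/64 = -15129*(-480)/64 = -1*(-226935/2) = 226935/2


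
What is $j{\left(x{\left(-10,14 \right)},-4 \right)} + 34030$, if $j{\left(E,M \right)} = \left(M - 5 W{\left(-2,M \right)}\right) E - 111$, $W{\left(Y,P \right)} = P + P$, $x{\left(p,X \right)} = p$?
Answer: $33559$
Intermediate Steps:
$W{\left(Y,P \right)} = 2 P$
$j{\left(E,M \right)} = -111 - 9 E M$ ($j{\left(E,M \right)} = \left(M - 5 \cdot 2 M\right) E - 111 = \left(M - 10 M\right) E - 111 = - 9 M E - 111 = - 9 E M - 111 = -111 - 9 E M$)
$j{\left(x{\left(-10,14 \right)},-4 \right)} + 34030 = \left(-111 - \left(-90\right) \left(-4\right)\right) + 34030 = \left(-111 - 360\right) + 34030 = -471 + 34030 = 33559$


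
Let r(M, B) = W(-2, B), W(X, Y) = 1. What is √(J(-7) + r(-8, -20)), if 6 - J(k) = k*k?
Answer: I*√42 ≈ 6.4807*I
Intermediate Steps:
r(M, B) = 1
J(k) = 6 - k² (J(k) = 6 - k*k = 6 - k²)
√(J(-7) + r(-8, -20)) = √((6 - 1*(-7)²) + 1) = √((6 - 1*49) + 1) = √((6 - 49) + 1) = √(-43 + 1) = √(-42) = I*√42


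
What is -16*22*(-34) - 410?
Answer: 11558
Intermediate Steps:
-16*22*(-34) - 410 = -352*(-34) - 410 = 11968 - 410 = 11558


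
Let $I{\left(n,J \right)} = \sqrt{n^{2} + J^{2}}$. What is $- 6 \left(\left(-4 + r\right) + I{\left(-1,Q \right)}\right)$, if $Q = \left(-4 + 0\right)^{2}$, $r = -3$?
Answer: $42 - 6 \sqrt{257} \approx -54.187$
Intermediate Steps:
$Q = 16$ ($Q = \left(-4\right)^{2} = 16$)
$I{\left(n,J \right)} = \sqrt{J^{2} + n^{2}}$
$- 6 \left(\left(-4 + r\right) + I{\left(-1,Q \right)}\right) = - 6 \left(\left(-4 - 3\right) + \sqrt{16^{2} + \left(-1\right)^{2}}\right) = - 6 \left(-7 + \sqrt{256 + 1}\right) = - 6 \left(-7 + \sqrt{257}\right) = 42 - 6 \sqrt{257}$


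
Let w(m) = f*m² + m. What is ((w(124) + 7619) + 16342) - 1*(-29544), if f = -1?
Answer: 38253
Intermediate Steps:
w(m) = m - m² (w(m) = -m² + m = m - m²)
((w(124) + 7619) + 16342) - 1*(-29544) = ((124*(1 - 1*124) + 7619) + 16342) - 1*(-29544) = ((124*(1 - 124) + 7619) + 16342) + 29544 = ((124*(-123) + 7619) + 16342) + 29544 = ((-15252 + 7619) + 16342) + 29544 = (-7633 + 16342) + 29544 = 8709 + 29544 = 38253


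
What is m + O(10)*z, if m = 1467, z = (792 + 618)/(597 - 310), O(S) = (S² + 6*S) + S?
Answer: 660729/287 ≈ 2302.2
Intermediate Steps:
O(S) = S² + 7*S
z = 1410/287 ≈ 4.9129
m + O(10)*z = 1467 + (10*(7 + 10))*(1410/287) = 1467 + (10*17)*(1410/287) = 1467 + 170*(1410/287) = 1467 + 239700/287 = 660729/287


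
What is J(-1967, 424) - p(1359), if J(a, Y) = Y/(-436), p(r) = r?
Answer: -148237/109 ≈ -1360.0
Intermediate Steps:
J(a, Y) = -Y/436 (J(a, Y) = Y*(-1/436) = -Y/436)
J(-1967, 424) - p(1359) = -1/436*424 - 1*1359 = -106/109 - 1359 = -148237/109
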